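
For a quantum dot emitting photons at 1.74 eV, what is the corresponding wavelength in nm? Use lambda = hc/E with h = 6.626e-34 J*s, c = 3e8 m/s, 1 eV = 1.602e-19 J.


Convert energy: E = 1.74 eV = 1.74 * 1.602e-19 = 2.78748e-19 J
lambda = h*c / E = 6.626e-34 * 3e8 / 2.78748e-19
lambda = 7.13117e-07 m = 713.1 nm

713.1


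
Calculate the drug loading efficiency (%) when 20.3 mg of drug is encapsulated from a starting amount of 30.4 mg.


Drug loading efficiency = (drug loaded / drug initial) * 100
DLE = 20.3 / 30.4 * 100
DLE = 0.6678 * 100
DLE = 66.78%

66.78


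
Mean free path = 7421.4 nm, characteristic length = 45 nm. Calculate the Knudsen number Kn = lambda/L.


Knudsen number Kn = lambda / L
Kn = 7421.4 / 45
Kn = 164.92

164.92


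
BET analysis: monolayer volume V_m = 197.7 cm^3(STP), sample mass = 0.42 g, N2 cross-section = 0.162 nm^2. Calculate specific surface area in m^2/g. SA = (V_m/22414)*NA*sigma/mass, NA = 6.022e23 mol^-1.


Number of moles in monolayer = V_m / 22414 = 197.7 / 22414 = 0.00882038
Number of molecules = moles * NA = 0.00882038 * 6.022e23
SA = molecules * sigma / mass
SA = (197.7 / 22414) * 6.022e23 * 0.162e-18 / 0.42
SA = 2048.8 m^2/g

2048.8


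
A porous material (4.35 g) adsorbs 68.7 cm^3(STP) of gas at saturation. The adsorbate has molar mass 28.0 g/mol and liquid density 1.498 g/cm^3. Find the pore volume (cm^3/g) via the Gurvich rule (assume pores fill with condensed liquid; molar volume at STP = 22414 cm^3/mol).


Moles adsorbed n = V_ads / 22414 = 68.7 / 22414 = 3.065049e-03 mol
Liquid volume V_liq = n * M / rho_liq = 3.065049e-03 * 28.0 / 1.498 = 0.05729 cm^3
Specific pore volume V_pore = V_liq / m_sample = 0.05729 / 4.35
V_pore = 0.0132 cm^3/g

0.0132


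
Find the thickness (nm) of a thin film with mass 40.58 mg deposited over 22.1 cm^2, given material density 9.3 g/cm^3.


Convert: m = 40.58 mg = 4.0580e-05 kg, A = 22.1 cm^2 = 2.2100e-03 m^2, rho = 9.3 g/cm^3 = 9300 kg/m^3
t = m / (A * rho)
t = 4.0580e-05 / (2.2100e-03 * 9300)
t = 1.9744e-06 m = 1974.4 nm

1974.4


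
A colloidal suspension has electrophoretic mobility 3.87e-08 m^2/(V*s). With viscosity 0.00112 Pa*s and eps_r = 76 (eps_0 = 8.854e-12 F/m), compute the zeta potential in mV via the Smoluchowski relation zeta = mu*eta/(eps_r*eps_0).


Smoluchowski equation: zeta = mu * eta / (eps_r * eps_0)
zeta = 3.87e-08 * 0.00112 / (76 * 8.854e-12)
zeta = 0.064413 V = 64.41 mV

64.41


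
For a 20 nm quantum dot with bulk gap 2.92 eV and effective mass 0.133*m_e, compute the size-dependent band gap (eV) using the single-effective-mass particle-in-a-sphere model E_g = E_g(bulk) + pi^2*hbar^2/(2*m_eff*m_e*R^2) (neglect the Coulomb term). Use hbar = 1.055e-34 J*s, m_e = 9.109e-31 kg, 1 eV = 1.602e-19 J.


Radius R = 20/2 nm = 1e-08 m
Confinement energy dE = pi^2 * hbar^2 / (2 * m_eff * m_e * R^2)
dE = pi^2 * (1.055e-34)^2 / (2 * 0.133 * 9.109e-31 * (1e-08)^2) J, divided by 1.602e-19 J/eV
dE = 0.0283 eV
Total band gap = E_g(bulk) + dE = 2.92 + 0.0283 = 2.9483 eV

2.9483


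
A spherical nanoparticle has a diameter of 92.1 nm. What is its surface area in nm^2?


Radius r = 92.1/2 = 46.05 nm
Surface area SA = 4 * pi * r^2
SA = 4 * pi * (46.05)^2
SA = 26648.28 nm^2

26648.28


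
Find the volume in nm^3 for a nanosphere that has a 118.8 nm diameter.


Radius r = 118.8/2 = 59.4 nm
Volume V = (4/3) * pi * r^3
V = (4/3) * pi * (59.4)^3
V = 877905.85 nm^3

877905.85


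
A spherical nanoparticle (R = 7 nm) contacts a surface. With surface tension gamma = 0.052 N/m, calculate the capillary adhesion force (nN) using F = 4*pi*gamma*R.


Convert radius: R = 7 nm = 7e-09 m
F = 4 * pi * gamma * R
F = 4 * pi * 0.052 * 7e-09
F = 4.57416e-09 N = 4.5742 nN

4.5742


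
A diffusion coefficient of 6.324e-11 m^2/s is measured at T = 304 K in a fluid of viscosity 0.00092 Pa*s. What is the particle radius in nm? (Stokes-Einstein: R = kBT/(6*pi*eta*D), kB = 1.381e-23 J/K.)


Stokes-Einstein: R = kB*T / (6*pi*eta*D)
R = 1.381e-23 * 304 / (6 * pi * 0.00092 * 6.324e-11)
R = 3.82813e-09 m = 3.83 nm

3.83


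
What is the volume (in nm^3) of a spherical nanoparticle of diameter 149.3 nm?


Radius r = 149.3/2 = 74.65 nm
Volume V = (4/3) * pi * r^3
V = (4/3) * pi * (74.65)^3
V = 1742521.1 nm^3

1742521.1


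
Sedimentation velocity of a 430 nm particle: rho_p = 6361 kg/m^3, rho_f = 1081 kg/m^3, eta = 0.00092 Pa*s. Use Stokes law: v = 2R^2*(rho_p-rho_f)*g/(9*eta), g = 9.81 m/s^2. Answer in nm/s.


Radius R = 430/2 nm = 2.15e-07 m
Density difference = 6361 - 1081 = 5280 kg/m^3
v = 2 * R^2 * (rho_p - rho_f) * g / (9 * eta)
v = 2 * (2.15e-07)^2 * 5280 * 9.81 / (9 * 0.00092)
v = 5.78335e-07 m/s = 578.335 nm/s

578.335


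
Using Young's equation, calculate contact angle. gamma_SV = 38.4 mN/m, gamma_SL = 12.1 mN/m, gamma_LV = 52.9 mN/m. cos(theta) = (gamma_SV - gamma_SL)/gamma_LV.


cos(theta) = (gamma_SV - gamma_SL) / gamma_LV
cos(theta) = (38.4 - 12.1) / 52.9
cos(theta) = 0.497164
theta = arccos(0.497164) = 60.19 degrees

60.19


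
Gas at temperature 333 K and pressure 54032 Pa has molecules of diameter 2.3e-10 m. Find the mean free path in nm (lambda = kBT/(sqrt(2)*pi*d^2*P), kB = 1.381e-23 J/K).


Mean free path: lambda = kB*T / (sqrt(2) * pi * d^2 * P)
lambda = 1.381e-23 * 333 / (sqrt(2) * pi * (2.3e-10)^2 * 54032)
lambda = 3.62132e-07 m
lambda = 362.13 nm

362.13


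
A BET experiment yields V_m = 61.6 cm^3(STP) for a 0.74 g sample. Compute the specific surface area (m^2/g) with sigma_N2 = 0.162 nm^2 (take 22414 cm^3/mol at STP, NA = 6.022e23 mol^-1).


Number of moles in monolayer = V_m / 22414 = 61.6 / 22414 = 0.00274828
Number of molecules = moles * NA = 0.00274828 * 6.022e23
SA = molecules * sigma / mass
SA = (61.6 / 22414) * 6.022e23 * 0.162e-18 / 0.74
SA = 362.3 m^2/g

362.3


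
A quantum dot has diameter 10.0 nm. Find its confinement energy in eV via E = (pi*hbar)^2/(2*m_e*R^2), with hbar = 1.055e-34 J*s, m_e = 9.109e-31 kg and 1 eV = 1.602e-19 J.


Radius R = 10.0/2 = 5 nm = 5e-09 m
E = (pi * 1.055e-34)^2 / (2 * 9.109e-31 * (5e-09)^2)
E(J) = 2.41193e-21
E = E(J) / 1.602e-19 = 0.0151 eV

0.0151


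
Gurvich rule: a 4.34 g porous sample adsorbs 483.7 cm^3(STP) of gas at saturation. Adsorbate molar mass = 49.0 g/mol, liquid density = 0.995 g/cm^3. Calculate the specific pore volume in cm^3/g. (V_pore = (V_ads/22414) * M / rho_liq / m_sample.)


Moles adsorbed n = V_ads / 22414 = 483.7 / 22414 = 2.158026e-02 mol
Liquid volume V_liq = n * M / rho_liq = 2.158026e-02 * 49.0 / 0.995 = 1.06275 cm^3
Specific pore volume V_pore = V_liq / m_sample = 1.06275 / 4.34
V_pore = 0.2449 cm^3/g

0.2449


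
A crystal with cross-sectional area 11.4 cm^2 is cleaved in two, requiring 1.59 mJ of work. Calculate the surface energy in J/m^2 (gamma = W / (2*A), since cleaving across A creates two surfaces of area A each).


Convert: A = 11.4 cm^2 = 0.00114 m^2, W = 1.59 mJ = 0.00159 J
Cleaving exposes two faces of area A, so total new surface = 2*A and gamma = W / (2*A)
gamma = 0.00159 / (2 * 0.00114)
gamma = 0.697 J/m^2

0.697


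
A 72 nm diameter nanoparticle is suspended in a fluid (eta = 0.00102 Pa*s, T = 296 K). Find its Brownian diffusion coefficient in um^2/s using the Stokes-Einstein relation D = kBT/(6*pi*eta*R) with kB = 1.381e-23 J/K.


Radius R = 72/2 = 36 nm = 3.6e-08 m
D = kB*T / (6*pi*eta*R)
D = 1.381e-23 * 296 / (6 * pi * 0.00102 * 3.6e-08)
D = 5.90584e-12 m^2/s = 5.906 um^2/s

5.906


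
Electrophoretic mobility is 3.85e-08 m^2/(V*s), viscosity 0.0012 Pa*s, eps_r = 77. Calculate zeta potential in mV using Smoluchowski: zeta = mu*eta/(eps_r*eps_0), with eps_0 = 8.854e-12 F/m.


Smoluchowski equation: zeta = mu * eta / (eps_r * eps_0)
zeta = 3.85e-08 * 0.0012 / (77 * 8.854e-12)
zeta = 0.067766 V = 67.77 mV

67.77


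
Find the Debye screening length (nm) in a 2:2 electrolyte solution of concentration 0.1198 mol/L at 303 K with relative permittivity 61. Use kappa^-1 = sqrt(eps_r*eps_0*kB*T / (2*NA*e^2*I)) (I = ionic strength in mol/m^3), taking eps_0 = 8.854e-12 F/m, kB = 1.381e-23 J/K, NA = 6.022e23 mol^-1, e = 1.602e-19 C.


Ionic strength I = 0.1198 * 2^2 * 1000 = 479.2 mol/m^3
kappa^-1 = sqrt(61 * 8.854e-12 * 1.381e-23 * 303 / (2 * 6.022e23 * (1.602e-19)^2 * 479.2))
kappa^-1 = 0.391 nm

0.391


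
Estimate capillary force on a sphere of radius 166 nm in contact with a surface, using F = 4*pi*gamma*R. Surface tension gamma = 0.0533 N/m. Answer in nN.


Convert radius: R = 166 nm = 1.66e-07 m
F = 4 * pi * gamma * R
F = 4 * pi * 0.0533 * 1.66e-07
F = 1.11185e-07 N = 111.1847 nN

111.1847


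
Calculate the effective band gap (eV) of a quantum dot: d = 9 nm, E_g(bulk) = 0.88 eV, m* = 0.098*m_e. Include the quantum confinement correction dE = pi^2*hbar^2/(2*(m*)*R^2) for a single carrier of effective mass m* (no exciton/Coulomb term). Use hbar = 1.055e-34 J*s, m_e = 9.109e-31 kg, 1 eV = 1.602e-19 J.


Radius R = 9/2 nm = 4.5e-09 m
Confinement energy dE = pi^2 * hbar^2 / (2 * m_eff * m_e * R^2)
dE = pi^2 * (1.055e-34)^2 / (2 * 0.098 * 9.109e-31 * (4.5e-09)^2) J, divided by 1.602e-19 J/eV
dE = 0.1897 eV
Total band gap = E_g(bulk) + dE = 0.88 + 0.1897 = 1.0697 eV

1.0697


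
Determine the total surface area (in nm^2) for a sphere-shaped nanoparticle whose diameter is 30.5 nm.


Radius r = 30.5/2 = 15.25 nm
Surface area SA = 4 * pi * r^2
SA = 4 * pi * (15.25)^2
SA = 2922.47 nm^2

2922.47


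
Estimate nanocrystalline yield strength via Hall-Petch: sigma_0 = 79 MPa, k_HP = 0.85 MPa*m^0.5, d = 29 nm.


d = 29 nm = 2.9e-08 m
sqrt(d) = 0.0001702939
Hall-Petch contribution = k / sqrt(d) = 0.85 / 0.0001702939 = 4991.4 MPa
sigma = sigma_0 + k/sqrt(d) = 79 + 4991.4 = 5070.4 MPa

5070.4


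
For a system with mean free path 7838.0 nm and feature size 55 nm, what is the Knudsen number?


Knudsen number Kn = lambda / L
Kn = 7838.0 / 55
Kn = 142.5091

142.5091


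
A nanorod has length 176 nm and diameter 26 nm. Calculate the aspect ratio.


Aspect ratio AR = length / diameter
AR = 176 / 26
AR = 6.77

6.77


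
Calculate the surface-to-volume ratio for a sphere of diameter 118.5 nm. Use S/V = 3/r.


Radius r = 118.5/2 = 59.25 nm
S/V = 3 / r = 3 / 59.25
S/V = 0.0506 nm^-1

0.0506


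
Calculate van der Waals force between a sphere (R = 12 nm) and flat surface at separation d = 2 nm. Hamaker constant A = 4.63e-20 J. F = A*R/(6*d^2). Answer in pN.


Convert to SI: R = 12 nm = 1.2e-08 m, d = 2 nm = 2e-09 m
F = A * R / (6 * d^2)
F = 4.63e-20 * 1.2e-08 / (6 * (2e-09)^2)
F = 2.315e-11 N = 23.15 pN

23.15


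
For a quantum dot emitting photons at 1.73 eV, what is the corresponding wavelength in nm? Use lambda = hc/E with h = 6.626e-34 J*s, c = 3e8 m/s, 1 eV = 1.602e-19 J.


Convert energy: E = 1.73 eV = 1.73 * 1.602e-19 = 2.77146e-19 J
lambda = h*c / E = 6.626e-34 * 3e8 / 2.77146e-19
lambda = 7.17239e-07 m = 717.2 nm

717.2


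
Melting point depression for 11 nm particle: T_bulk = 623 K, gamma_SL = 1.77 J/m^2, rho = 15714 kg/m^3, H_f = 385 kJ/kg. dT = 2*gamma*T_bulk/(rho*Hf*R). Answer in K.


Radius R = 11/2 = 5.5 nm = 5.5e-09 m
Convert H_f = 385 kJ/kg = 385000 J/kg
dT = 2 * gamma_SL * T_bulk / (rho * H_f * R)
dT = 2 * 1.77 * 623 / (15714 * 385000 * 5.5e-09)
dT = 66.3 K

66.3


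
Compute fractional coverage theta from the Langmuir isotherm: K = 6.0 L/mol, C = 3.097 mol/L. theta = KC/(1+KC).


Langmuir isotherm: theta = K*C / (1 + K*C)
K*C = 6.0 * 3.097 = 18.582
theta = 18.582 / (1 + 18.582) = 18.582 / 19.582
theta = 0.9489

0.9489


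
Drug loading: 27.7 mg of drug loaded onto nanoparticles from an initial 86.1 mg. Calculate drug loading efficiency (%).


Drug loading efficiency = (drug loaded / drug initial) * 100
DLE = 27.7 / 86.1 * 100
DLE = 0.3217 * 100
DLE = 32.17%

32.17


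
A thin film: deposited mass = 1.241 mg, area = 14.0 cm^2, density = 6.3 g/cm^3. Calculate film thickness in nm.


Convert: m = 1.241 mg = 1.2410e-06 kg, A = 14.0 cm^2 = 1.4000e-03 m^2, rho = 6.3 g/cm^3 = 6300 kg/m^3
t = m / (A * rho)
t = 1.2410e-06 / (1.4000e-03 * 6300)
t = 1.4070e-07 m = 140.7 nm

140.7


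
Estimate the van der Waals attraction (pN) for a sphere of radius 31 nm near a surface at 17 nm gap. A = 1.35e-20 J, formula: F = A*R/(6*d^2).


Convert to SI: R = 31 nm = 3.1e-08 m, d = 17 nm = 1.7e-08 m
F = A * R / (6 * d^2)
F = 1.35e-20 * 3.1e-08 / (6 * (1.7e-08)^2)
F = 2.41349e-13 N = 0.241 pN

0.241


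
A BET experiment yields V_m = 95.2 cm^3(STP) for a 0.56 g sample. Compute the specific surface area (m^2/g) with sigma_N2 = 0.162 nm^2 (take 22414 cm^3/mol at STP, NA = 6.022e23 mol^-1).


Number of moles in monolayer = V_m / 22414 = 95.2 / 22414 = 0.00424735
Number of molecules = moles * NA = 0.00424735 * 6.022e23
SA = molecules * sigma / mass
SA = (95.2 / 22414) * 6.022e23 * 0.162e-18 / 0.56
SA = 739.9 m^2/g

739.9


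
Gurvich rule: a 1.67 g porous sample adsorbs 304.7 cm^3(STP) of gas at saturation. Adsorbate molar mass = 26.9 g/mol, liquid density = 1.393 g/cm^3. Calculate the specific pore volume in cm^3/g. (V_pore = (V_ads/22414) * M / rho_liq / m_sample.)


Moles adsorbed n = V_ads / 22414 = 304.7 / 22414 = 1.359418e-02 mol
Liquid volume V_liq = n * M / rho_liq = 1.359418e-02 * 26.9 / 1.393 = 0.26252 cm^3
Specific pore volume V_pore = V_liq / m_sample = 0.26252 / 1.67
V_pore = 0.1572 cm^3/g

0.1572


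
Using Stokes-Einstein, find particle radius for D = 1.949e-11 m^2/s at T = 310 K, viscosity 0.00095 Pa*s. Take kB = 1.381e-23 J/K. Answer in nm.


Stokes-Einstein: R = kB*T / (6*pi*eta*D)
R = 1.381e-23 * 310 / (6 * pi * 0.00095 * 1.949e-11)
R = 1.22664e-08 m = 12.27 nm

12.27


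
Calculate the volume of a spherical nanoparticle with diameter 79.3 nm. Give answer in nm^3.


Radius r = 79.3/2 = 39.65 nm
Volume V = (4/3) * pi * r^3
V = (4/3) * pi * (39.65)^3
V = 261106.8 nm^3

261106.8


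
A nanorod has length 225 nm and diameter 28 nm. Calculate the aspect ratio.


Aspect ratio AR = length / diameter
AR = 225 / 28
AR = 8.04

8.04


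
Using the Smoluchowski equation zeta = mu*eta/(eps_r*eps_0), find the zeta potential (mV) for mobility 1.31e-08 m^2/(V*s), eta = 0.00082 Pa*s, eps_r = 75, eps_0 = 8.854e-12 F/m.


Smoluchowski equation: zeta = mu * eta / (eps_r * eps_0)
zeta = 1.31e-08 * 0.00082 / (75 * 8.854e-12)
zeta = 0.016176 V = 16.18 mV

16.18


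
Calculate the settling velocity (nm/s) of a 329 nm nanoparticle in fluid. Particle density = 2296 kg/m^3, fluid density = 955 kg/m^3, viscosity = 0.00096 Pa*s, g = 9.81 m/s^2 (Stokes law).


Radius R = 329/2 nm = 1.645e-07 m
Density difference = 2296 - 955 = 1341 kg/m^3
v = 2 * R^2 * (rho_p - rho_f) * g / (9 * eta)
v = 2 * (1.645e-07)^2 * 1341 * 9.81 / (9 * 0.00096)
v = 8.24035e-08 m/s = 82.4035 nm/s

82.4035


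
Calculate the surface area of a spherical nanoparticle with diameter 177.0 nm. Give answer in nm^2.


Radius r = 177.0/2 = 88.5 nm
Surface area SA = 4 * pi * r^2
SA = 4 * pi * (88.5)^2
SA = 98422.96 nm^2

98422.96


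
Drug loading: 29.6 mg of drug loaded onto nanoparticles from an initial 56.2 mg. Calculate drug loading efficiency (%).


Drug loading efficiency = (drug loaded / drug initial) * 100
DLE = 29.6 / 56.2 * 100
DLE = 0.5267 * 100
DLE = 52.67%

52.67


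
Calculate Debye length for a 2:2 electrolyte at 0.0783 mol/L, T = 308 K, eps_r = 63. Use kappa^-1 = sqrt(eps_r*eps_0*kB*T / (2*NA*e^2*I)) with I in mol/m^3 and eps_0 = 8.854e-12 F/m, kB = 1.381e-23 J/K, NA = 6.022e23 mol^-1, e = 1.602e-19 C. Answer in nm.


Ionic strength I = 0.0783 * 2^2 * 1000 = 313.2 mol/m^3
kappa^-1 = sqrt(63 * 8.854e-12 * 1.381e-23 * 308 / (2 * 6.022e23 * (1.602e-19)^2 * 313.2))
kappa^-1 = 0.495 nm

0.495


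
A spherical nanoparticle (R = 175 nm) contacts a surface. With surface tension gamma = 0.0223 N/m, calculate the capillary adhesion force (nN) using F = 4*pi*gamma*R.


Convert radius: R = 175 nm = 1.75e-07 m
F = 4 * pi * gamma * R
F = 4 * pi * 0.0223 * 1.75e-07
F = 4.90403e-08 N = 49.0403 nN

49.0403


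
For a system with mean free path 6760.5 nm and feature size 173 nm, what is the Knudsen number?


Knudsen number Kn = lambda / L
Kn = 6760.5 / 173
Kn = 39.078

39.078


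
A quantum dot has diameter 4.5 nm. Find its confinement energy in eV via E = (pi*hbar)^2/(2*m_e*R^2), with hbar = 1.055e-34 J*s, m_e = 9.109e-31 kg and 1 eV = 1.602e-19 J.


Radius R = 4.5/2 = 2.25 nm = 2.25e-09 m
E = (pi * 1.055e-34)^2 / (2 * 9.109e-31 * (2.25e-09)^2)
E(J) = 1.19107e-20
E = E(J) / 1.602e-19 = 0.0743 eV

0.0743


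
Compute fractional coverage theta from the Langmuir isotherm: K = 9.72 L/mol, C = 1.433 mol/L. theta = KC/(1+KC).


Langmuir isotherm: theta = K*C / (1 + K*C)
K*C = 9.72 * 1.433 = 13.92876
theta = 13.92876 / (1 + 13.92876) = 13.92876 / 14.92876
theta = 0.933

0.933


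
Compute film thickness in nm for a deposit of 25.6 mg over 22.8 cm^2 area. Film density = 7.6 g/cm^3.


Convert: m = 25.6 mg = 2.5600e-05 kg, A = 22.8 cm^2 = 2.2800e-03 m^2, rho = 7.6 g/cm^3 = 7600 kg/m^3
t = m / (A * rho)
t = 2.5600e-05 / (2.2800e-03 * 7600)
t = 1.4774e-06 m = 1477.4 nm

1477.4


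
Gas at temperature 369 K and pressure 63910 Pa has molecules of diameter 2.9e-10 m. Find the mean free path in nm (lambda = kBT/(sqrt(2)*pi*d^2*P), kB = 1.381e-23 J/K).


Mean free path: lambda = kB*T / (sqrt(2) * pi * d^2 * P)
lambda = 1.381e-23 * 369 / (sqrt(2) * pi * (2.9e-10)^2 * 63910)
lambda = 2.13398e-07 m
lambda = 213.4 nm

213.4


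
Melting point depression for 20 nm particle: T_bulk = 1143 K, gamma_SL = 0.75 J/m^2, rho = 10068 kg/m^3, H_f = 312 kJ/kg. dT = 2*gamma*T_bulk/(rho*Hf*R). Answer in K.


Radius R = 20/2 = 10 nm = 1e-08 m
Convert H_f = 312 kJ/kg = 312000 J/kg
dT = 2 * gamma_SL * T_bulk / (rho * H_f * R)
dT = 2 * 0.75 * 1143 / (10068 * 312000 * 1e-08)
dT = 54.6 K

54.6


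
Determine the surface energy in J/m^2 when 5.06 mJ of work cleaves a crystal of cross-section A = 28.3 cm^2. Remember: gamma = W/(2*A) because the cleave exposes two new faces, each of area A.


Convert: A = 28.3 cm^2 = 0.00283 m^2, W = 5.06 mJ = 0.00506 J
Cleaving exposes two faces of area A, so total new surface = 2*A and gamma = W / (2*A)
gamma = 0.00506 / (2 * 0.00283)
gamma = 0.894 J/m^2

0.894


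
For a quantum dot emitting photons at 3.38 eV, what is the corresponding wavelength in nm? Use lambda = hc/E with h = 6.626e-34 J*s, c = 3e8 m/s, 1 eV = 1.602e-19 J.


Convert energy: E = 3.38 eV = 3.38 * 1.602e-19 = 5.41476e-19 J
lambda = h*c / E = 6.626e-34 * 3e8 / 5.41476e-19
lambda = 3.67108e-07 m = 367.1 nm

367.1


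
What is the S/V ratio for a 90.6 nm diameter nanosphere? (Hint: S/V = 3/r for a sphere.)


Radius r = 90.6/2 = 45.3 nm
S/V = 3 / r = 3 / 45.3
S/V = 0.0662 nm^-1

0.0662


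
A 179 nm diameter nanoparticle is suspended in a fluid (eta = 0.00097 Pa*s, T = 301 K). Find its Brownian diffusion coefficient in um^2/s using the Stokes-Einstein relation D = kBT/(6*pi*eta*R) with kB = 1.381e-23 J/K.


Radius R = 179/2 = 89.5 nm = 8.95e-08 m
D = kB*T / (6*pi*eta*R)
D = 1.381e-23 * 301 / (6 * pi * 0.00097 * 8.95e-08)
D = 2.54018e-12 m^2/s = 2.54 um^2/s

2.54


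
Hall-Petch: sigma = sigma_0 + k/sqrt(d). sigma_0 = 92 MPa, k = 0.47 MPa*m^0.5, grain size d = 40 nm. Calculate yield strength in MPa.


d = 40 nm = 4e-08 m
sqrt(d) = 0.0002
Hall-Petch contribution = k / sqrt(d) = 0.47 / 0.0002 = 2350.0 MPa
sigma = sigma_0 + k/sqrt(d) = 92 + 2350.0 = 2442.0 MPa

2442.0


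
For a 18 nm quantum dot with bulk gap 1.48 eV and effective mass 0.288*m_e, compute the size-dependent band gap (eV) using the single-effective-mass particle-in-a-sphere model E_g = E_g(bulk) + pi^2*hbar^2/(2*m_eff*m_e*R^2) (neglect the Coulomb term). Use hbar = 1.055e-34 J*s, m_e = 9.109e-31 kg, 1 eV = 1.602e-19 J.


Radius R = 18/2 nm = 9e-09 m
Confinement energy dE = pi^2 * hbar^2 / (2 * m_eff * m_e * R^2)
dE = pi^2 * (1.055e-34)^2 / (2 * 0.288 * 9.109e-31 * (9e-09)^2) J, divided by 1.602e-19 J/eV
dE = 0.0161 eV
Total band gap = E_g(bulk) + dE = 1.48 + 0.0161 = 1.4961 eV

1.4961


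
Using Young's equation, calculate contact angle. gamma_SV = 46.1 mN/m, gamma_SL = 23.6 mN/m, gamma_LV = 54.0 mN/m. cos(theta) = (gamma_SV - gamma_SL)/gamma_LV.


cos(theta) = (gamma_SV - gamma_SL) / gamma_LV
cos(theta) = (46.1 - 23.6) / 54.0
cos(theta) = 0.416667
theta = arccos(0.416667) = 65.38 degrees

65.38


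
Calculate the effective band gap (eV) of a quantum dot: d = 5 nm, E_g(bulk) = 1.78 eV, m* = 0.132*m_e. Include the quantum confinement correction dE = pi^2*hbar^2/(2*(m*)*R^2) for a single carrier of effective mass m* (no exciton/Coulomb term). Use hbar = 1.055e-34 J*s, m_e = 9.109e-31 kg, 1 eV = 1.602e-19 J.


Radius R = 5/2 nm = 2.5e-09 m
Confinement energy dE = pi^2 * hbar^2 / (2 * m_eff * m_e * R^2)
dE = pi^2 * (1.055e-34)^2 / (2 * 0.132 * 9.109e-31 * (2.5e-09)^2) J, divided by 1.602e-19 J/eV
dE = 0.4562 eV
Total band gap = E_g(bulk) + dE = 1.78 + 0.4562 = 2.2362 eV

2.2362


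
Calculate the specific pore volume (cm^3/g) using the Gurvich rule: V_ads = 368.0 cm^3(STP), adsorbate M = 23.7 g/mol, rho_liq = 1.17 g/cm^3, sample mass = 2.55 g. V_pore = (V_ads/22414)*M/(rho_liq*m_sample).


Moles adsorbed n = V_ads / 22414 = 368.0 / 22414 = 1.641831e-02 mol
Liquid volume V_liq = n * M / rho_liq = 1.641831e-02 * 23.7 / 1.17 = 0.33258 cm^3
Specific pore volume V_pore = V_liq / m_sample = 0.33258 / 2.55
V_pore = 0.1304 cm^3/g

0.1304


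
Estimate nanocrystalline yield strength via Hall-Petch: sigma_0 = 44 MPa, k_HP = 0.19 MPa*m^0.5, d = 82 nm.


d = 82 nm = 8.2e-08 m
sqrt(d) = 0.0002863564
Hall-Petch contribution = k / sqrt(d) = 0.19 / 0.0002863564 = 663.5 MPa
sigma = sigma_0 + k/sqrt(d) = 44 + 663.5 = 707.5 MPa

707.5


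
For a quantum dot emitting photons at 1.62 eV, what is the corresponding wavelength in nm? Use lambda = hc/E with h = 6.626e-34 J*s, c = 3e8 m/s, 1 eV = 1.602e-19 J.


Convert energy: E = 1.62 eV = 1.62 * 1.602e-19 = 2.59524e-19 J
lambda = h*c / E = 6.626e-34 * 3e8 / 2.59524e-19
lambda = 7.65941e-07 m = 765.9 nm

765.9


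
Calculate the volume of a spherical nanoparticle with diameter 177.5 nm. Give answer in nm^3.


Radius r = 177.5/2 = 88.75 nm
Volume V = (4/3) * pi * r^3
V = (4/3) * pi * (88.75)^3
V = 2928152.52 nm^3

2928152.52


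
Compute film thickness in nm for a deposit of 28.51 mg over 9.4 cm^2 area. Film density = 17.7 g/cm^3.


Convert: m = 28.51 mg = 2.8510e-05 kg, A = 9.4 cm^2 = 9.4000e-04 m^2, rho = 17.7 g/cm^3 = 17700 kg/m^3
t = m / (A * rho)
t = 2.8510e-05 / (9.4000e-04 * 17700)
t = 1.7135e-06 m = 1713.5 nm

1713.5


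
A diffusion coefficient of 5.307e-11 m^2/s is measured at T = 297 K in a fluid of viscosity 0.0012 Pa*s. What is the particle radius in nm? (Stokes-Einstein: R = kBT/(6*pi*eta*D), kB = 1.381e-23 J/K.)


Stokes-Einstein: R = kB*T / (6*pi*eta*D)
R = 1.381e-23 * 297 / (6 * pi * 0.0012 * 5.307e-11)
R = 3.41679e-09 m = 3.42 nm

3.42


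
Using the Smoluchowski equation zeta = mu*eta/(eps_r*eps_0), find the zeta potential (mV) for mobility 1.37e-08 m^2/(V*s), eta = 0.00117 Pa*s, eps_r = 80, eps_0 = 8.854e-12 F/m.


Smoluchowski equation: zeta = mu * eta / (eps_r * eps_0)
zeta = 1.37e-08 * 0.00117 / (80 * 8.854e-12)
zeta = 0.02263 V = 22.63 mV

22.63


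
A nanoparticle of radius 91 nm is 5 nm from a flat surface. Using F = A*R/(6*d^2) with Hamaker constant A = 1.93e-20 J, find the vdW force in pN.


Convert to SI: R = 91 nm = 9.1e-08 m, d = 5 nm = 5e-09 m
F = A * R / (6 * d^2)
F = 1.93e-20 * 9.1e-08 / (6 * (5e-09)^2)
F = 1.17087e-11 N = 11.709 pN

11.709


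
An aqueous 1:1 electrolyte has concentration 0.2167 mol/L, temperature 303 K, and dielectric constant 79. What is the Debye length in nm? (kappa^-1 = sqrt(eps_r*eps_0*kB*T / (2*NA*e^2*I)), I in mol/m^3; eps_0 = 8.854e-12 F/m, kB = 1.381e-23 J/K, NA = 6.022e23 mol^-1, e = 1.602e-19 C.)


Ionic strength I = 0.2167 * 1^2 * 1000 = 216.7 mol/m^3
kappa^-1 = sqrt(79 * 8.854e-12 * 1.381e-23 * 303 / (2 * 6.022e23 * (1.602e-19)^2 * 216.7))
kappa^-1 = 0.661 nm

0.661


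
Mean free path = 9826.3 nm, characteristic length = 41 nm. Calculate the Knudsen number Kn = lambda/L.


Knudsen number Kn = lambda / L
Kn = 9826.3 / 41
Kn = 239.6659

239.6659


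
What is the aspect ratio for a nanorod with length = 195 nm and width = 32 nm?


Aspect ratio AR = length / diameter
AR = 195 / 32
AR = 6.09

6.09


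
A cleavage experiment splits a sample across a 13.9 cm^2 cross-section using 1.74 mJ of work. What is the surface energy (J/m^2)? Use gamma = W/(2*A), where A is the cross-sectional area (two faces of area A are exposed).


Convert: A = 13.9 cm^2 = 0.00139 m^2, W = 1.74 mJ = 0.00174 J
Cleaving exposes two faces of area A, so total new surface = 2*A and gamma = W / (2*A)
gamma = 0.00174 / (2 * 0.00139)
gamma = 0.626 J/m^2

0.626


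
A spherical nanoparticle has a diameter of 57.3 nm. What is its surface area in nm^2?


Radius r = 57.3/2 = 28.65 nm
Surface area SA = 4 * pi * r^2
SA = 4 * pi * (28.65)^2
SA = 10314.76 nm^2

10314.76


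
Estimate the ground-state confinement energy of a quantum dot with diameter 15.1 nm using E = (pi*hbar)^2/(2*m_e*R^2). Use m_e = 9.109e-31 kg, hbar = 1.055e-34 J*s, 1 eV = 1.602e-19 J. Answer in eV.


Radius R = 15.1/2 = 7.55 nm = 7.55e-09 m
E = (pi * 1.055e-34)^2 / (2 * 9.109e-31 * (7.55e-09)^2)
E(J) = 1.05782e-21
E = E(J) / 1.602e-19 = 0.0066 eV

0.0066


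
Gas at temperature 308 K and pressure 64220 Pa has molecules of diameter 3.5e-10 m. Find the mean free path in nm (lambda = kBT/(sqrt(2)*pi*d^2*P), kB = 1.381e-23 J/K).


Mean free path: lambda = kB*T / (sqrt(2) * pi * d^2 * P)
lambda = 1.381e-23 * 308 / (sqrt(2) * pi * (3.5e-10)^2 * 64220)
lambda = 1.21695e-07 m
lambda = 121.7 nm

121.7


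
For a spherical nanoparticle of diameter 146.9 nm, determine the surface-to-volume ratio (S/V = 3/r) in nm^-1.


Radius r = 146.9/2 = 73.45 nm
S/V = 3 / r = 3 / 73.45
S/V = 0.0408 nm^-1

0.0408


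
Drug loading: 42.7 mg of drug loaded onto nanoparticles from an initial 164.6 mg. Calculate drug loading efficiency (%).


Drug loading efficiency = (drug loaded / drug initial) * 100
DLE = 42.7 / 164.6 * 100
DLE = 0.2594 * 100
DLE = 25.94%

25.94


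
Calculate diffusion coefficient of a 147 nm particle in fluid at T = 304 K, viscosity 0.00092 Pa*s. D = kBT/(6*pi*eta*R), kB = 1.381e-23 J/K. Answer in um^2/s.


Radius R = 147/2 = 73.5 nm = 7.35e-08 m
D = kB*T / (6*pi*eta*R)
D = 1.381e-23 * 304 / (6 * pi * 0.00092 * 7.35e-08)
D = 3.29375e-12 m^2/s = 3.294 um^2/s

3.294


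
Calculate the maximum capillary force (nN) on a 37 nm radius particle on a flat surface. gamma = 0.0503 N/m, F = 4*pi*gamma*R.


Convert radius: R = 37 nm = 3.7e-08 m
F = 4 * pi * gamma * R
F = 4 * pi * 0.0503 * 3.7e-08
F = 2.33873e-08 N = 23.3873 nN

23.3873


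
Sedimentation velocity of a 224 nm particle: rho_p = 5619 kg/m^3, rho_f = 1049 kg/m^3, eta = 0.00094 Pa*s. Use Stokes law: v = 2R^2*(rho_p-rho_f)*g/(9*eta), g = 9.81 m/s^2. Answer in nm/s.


Radius R = 224/2 nm = 1.12e-07 m
Density difference = 5619 - 1049 = 4570 kg/m^3
v = 2 * R^2 * (rho_p - rho_f) * g / (9 * eta)
v = 2 * (1.12e-07)^2 * 4570 * 9.81 / (9 * 0.00094)
v = 1.32948e-07 m/s = 132.9477 nm/s

132.9477


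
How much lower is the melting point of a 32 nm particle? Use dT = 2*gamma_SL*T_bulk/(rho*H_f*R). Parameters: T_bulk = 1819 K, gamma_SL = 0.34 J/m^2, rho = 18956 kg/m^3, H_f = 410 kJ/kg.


Radius R = 32/2 = 16 nm = 1.6e-08 m
Convert H_f = 410 kJ/kg = 410000 J/kg
dT = 2 * gamma_SL * T_bulk / (rho * H_f * R)
dT = 2 * 0.34 * 1819 / (18956 * 410000 * 1.6e-08)
dT = 9.9 K

9.9


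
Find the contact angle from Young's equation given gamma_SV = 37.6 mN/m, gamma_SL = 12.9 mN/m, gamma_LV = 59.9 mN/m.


cos(theta) = (gamma_SV - gamma_SL) / gamma_LV
cos(theta) = (37.6 - 12.9) / 59.9
cos(theta) = 0.412354
theta = arccos(0.412354) = 65.65 degrees

65.65


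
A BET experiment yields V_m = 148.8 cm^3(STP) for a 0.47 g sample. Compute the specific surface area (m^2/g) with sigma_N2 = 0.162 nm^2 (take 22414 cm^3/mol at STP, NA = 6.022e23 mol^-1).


Number of moles in monolayer = V_m / 22414 = 148.8 / 22414 = 0.00663871
Number of molecules = moles * NA = 0.00663871 * 6.022e23
SA = molecules * sigma / mass
SA = (148.8 / 22414) * 6.022e23 * 0.162e-18 / 0.47
SA = 1378.0 m^2/g

1378.0


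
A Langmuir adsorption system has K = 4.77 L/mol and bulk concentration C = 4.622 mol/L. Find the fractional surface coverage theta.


Langmuir isotherm: theta = K*C / (1 + K*C)
K*C = 4.77 * 4.622 = 22.04694
theta = 22.04694 / (1 + 22.04694) = 22.04694 / 23.04694
theta = 0.9566

0.9566


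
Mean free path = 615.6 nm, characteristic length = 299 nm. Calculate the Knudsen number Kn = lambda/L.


Knudsen number Kn = lambda / L
Kn = 615.6 / 299
Kn = 2.0589

2.0589


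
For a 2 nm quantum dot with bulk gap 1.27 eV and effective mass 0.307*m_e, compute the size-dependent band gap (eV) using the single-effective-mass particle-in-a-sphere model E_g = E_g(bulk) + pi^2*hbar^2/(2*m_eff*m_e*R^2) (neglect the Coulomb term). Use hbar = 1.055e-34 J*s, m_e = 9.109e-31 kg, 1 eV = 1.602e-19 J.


Radius R = 2/2 nm = 1e-09 m
Confinement energy dE = pi^2 * hbar^2 / (2 * m_eff * m_e * R^2)
dE = pi^2 * (1.055e-34)^2 / (2 * 0.307 * 9.109e-31 * (1e-09)^2) J, divided by 1.602e-19 J/eV
dE = 1.226 eV
Total band gap = E_g(bulk) + dE = 1.27 + 1.226 = 2.496 eV

2.496


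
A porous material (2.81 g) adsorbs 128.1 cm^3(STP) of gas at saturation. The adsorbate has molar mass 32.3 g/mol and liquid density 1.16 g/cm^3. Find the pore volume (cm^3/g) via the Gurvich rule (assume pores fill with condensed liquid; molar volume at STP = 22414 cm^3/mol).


Moles adsorbed n = V_ads / 22414 = 128.1 / 22414 = 5.715178e-03 mol
Liquid volume V_liq = n * M / rho_liq = 5.715178e-03 * 32.3 / 1.16 = 0.15914 cm^3
Specific pore volume V_pore = V_liq / m_sample = 0.15914 / 2.81
V_pore = 0.0566 cm^3/g

0.0566


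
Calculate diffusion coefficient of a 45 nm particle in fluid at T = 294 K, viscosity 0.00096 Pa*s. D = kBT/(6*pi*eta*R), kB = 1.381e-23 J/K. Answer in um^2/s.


Radius R = 45/2 = 22.5 nm = 2.25e-08 m
D = kB*T / (6*pi*eta*R)
D = 1.381e-23 * 294 / (6 * pi * 0.00096 * 2.25e-08)
D = 9.97209e-12 m^2/s = 9.972 um^2/s

9.972


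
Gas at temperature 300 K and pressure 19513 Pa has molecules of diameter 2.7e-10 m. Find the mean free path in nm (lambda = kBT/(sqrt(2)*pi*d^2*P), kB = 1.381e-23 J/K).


Mean free path: lambda = kB*T / (sqrt(2) * pi * d^2 * P)
lambda = 1.381e-23 * 300 / (sqrt(2) * pi * (2.7e-10)^2 * 19513)
lambda = 6.55539e-07 m
lambda = 655.54 nm

655.54


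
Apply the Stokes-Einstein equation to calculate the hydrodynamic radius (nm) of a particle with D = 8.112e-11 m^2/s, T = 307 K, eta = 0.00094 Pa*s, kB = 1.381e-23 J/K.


Stokes-Einstein: R = kB*T / (6*pi*eta*D)
R = 1.381e-23 * 307 / (6 * pi * 0.00094 * 8.112e-11)
R = 2.94968e-09 m = 2.95 nm

2.95


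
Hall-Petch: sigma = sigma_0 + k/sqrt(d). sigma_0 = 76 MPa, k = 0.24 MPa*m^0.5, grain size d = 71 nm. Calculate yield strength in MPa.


d = 71 nm = 7.1e-08 m
sqrt(d) = 0.0002664583
Hall-Petch contribution = k / sqrt(d) = 0.24 / 0.0002664583 = 900.7 MPa
sigma = sigma_0 + k/sqrt(d) = 76 + 900.7 = 976.7 MPa

976.7


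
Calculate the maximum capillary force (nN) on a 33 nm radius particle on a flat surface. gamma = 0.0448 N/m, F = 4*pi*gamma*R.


Convert radius: R = 33 nm = 3.3e-08 m
F = 4 * pi * gamma * R
F = 4 * pi * 0.0448 * 3.3e-08
F = 1.85781e-08 N = 18.5781 nN

18.5781


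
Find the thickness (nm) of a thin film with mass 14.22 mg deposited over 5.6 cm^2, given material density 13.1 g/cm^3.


Convert: m = 14.22 mg = 1.4220e-05 kg, A = 5.6 cm^2 = 5.6000e-04 m^2, rho = 13.1 g/cm^3 = 13100 kg/m^3
t = m / (A * rho)
t = 1.4220e-05 / (5.6000e-04 * 13100)
t = 1.9384e-06 m = 1938.4 nm

1938.4


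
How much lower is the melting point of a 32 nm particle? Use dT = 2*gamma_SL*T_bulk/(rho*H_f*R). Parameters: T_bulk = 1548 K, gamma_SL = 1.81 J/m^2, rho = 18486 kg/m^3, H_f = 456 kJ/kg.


Radius R = 32/2 = 16 nm = 1.6e-08 m
Convert H_f = 456 kJ/kg = 456000 J/kg
dT = 2 * gamma_SL * T_bulk / (rho * H_f * R)
dT = 2 * 1.81 * 1548 / (18486 * 456000 * 1.6e-08)
dT = 41.5 K

41.5


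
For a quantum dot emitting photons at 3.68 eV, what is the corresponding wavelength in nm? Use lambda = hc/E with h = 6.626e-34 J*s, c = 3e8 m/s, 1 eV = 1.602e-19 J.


Convert energy: E = 3.68 eV = 3.68 * 1.602e-19 = 5.89536e-19 J
lambda = h*c / E = 6.626e-34 * 3e8 / 5.89536e-19
lambda = 3.3718e-07 m = 337.2 nm

337.2


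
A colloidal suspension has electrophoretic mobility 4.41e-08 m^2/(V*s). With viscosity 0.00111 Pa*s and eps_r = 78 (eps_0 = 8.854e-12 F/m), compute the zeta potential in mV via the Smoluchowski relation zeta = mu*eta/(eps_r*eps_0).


Smoluchowski equation: zeta = mu * eta / (eps_r * eps_0)
zeta = 4.41e-08 * 0.00111 / (78 * 8.854e-12)
zeta = 0.070881 V = 70.88 mV

70.88


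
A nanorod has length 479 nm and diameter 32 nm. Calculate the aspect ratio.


Aspect ratio AR = length / diameter
AR = 479 / 32
AR = 14.97

14.97


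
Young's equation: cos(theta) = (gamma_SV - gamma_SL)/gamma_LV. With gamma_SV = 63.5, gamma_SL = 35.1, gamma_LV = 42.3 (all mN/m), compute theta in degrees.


cos(theta) = (gamma_SV - gamma_SL) / gamma_LV
cos(theta) = (63.5 - 35.1) / 42.3
cos(theta) = 0.671395
theta = arccos(0.671395) = 47.83 degrees

47.83


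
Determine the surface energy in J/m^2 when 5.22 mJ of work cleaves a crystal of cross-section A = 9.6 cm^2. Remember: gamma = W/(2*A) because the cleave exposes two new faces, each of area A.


Convert: A = 9.6 cm^2 = 0.00096 m^2, W = 5.22 mJ = 0.00522 J
Cleaving exposes two faces of area A, so total new surface = 2*A and gamma = W / (2*A)
gamma = 0.00522 / (2 * 0.00096)
gamma = 2.719 J/m^2

2.719


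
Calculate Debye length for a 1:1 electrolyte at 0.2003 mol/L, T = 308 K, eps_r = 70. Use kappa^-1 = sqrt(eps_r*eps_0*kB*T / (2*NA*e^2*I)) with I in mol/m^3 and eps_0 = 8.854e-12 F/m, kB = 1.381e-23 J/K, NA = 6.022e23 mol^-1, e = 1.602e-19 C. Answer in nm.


Ionic strength I = 0.2003 * 1^2 * 1000 = 200.3 mol/m^3
kappa^-1 = sqrt(70 * 8.854e-12 * 1.381e-23 * 308 / (2 * 6.022e23 * (1.602e-19)^2 * 200.3))
kappa^-1 = 0.653 nm

0.653


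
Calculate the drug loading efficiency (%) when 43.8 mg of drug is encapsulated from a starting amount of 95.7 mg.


Drug loading efficiency = (drug loaded / drug initial) * 100
DLE = 43.8 / 95.7 * 100
DLE = 0.4577 * 100
DLE = 45.77%

45.77


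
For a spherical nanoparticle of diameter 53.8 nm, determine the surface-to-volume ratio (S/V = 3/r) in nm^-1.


Radius r = 53.8/2 = 26.9 nm
S/V = 3 / r = 3 / 26.9
S/V = 0.1115 nm^-1

0.1115


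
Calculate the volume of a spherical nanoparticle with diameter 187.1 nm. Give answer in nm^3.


Radius r = 187.1/2 = 93.55 nm
Volume V = (4/3) * pi * r^3
V = (4/3) * pi * (93.55)^3
V = 3429414.54 nm^3

3429414.54


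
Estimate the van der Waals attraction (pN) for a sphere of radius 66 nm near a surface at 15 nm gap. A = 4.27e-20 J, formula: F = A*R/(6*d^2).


Convert to SI: R = 66 nm = 6.6e-08 m, d = 15 nm = 1.5e-08 m
F = A * R / (6 * d^2)
F = 4.27e-20 * 6.6e-08 / (6 * (1.5e-08)^2)
F = 2.08756e-12 N = 2.088 pN

2.088


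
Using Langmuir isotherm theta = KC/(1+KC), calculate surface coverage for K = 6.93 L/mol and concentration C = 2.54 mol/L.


Langmuir isotherm: theta = K*C / (1 + K*C)
K*C = 6.93 * 2.54 = 17.6022
theta = 17.6022 / (1 + 17.6022) = 17.6022 / 18.6022
theta = 0.9462

0.9462


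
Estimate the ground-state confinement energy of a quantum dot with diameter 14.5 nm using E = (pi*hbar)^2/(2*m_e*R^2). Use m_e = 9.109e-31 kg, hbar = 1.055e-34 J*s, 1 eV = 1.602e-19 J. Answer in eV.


Radius R = 14.5/2 = 7.25 nm = 7.25e-09 m
E = (pi * 1.055e-34)^2 / (2 * 9.109e-31 * (7.25e-09)^2)
E(J) = 1.14717e-21
E = E(J) / 1.602e-19 = 0.0072 eV

0.0072


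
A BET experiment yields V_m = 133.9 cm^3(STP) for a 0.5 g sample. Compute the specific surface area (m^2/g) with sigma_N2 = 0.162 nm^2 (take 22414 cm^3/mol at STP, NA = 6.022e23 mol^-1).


Number of moles in monolayer = V_m / 22414 = 133.9 / 22414 = 0.00597394
Number of molecules = moles * NA = 0.00597394 * 6.022e23
SA = molecules * sigma / mass
SA = (133.9 / 22414) * 6.022e23 * 0.162e-18 / 0.5
SA = 1165.6 m^2/g

1165.6


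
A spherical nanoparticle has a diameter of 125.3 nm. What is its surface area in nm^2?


Radius r = 125.3/2 = 62.65 nm
Surface area SA = 4 * pi * r^2
SA = 4 * pi * (62.65)^2
SA = 49323.29 nm^2

49323.29


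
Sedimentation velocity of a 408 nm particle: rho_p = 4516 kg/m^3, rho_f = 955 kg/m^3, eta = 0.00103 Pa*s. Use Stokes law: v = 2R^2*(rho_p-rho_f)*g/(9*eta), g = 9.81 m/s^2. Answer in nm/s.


Radius R = 408/2 nm = 2.04e-07 m
Density difference = 4516 - 955 = 3561 kg/m^3
v = 2 * R^2 * (rho_p - rho_f) * g / (9 * eta)
v = 2 * (2.04e-07)^2 * 3561 * 9.81 / (9 * 0.00103)
v = 3.13655e-07 m/s = 313.6545 nm/s

313.6545


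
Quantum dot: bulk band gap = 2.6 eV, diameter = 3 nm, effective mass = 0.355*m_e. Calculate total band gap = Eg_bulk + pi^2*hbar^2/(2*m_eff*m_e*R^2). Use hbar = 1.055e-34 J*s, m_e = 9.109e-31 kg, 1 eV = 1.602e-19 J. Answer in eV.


Radius R = 3/2 nm = 1.5e-09 m
Confinement energy dE = pi^2 * hbar^2 / (2 * m_eff * m_e * R^2)
dE = pi^2 * (1.055e-34)^2 / (2 * 0.355 * 9.109e-31 * (1.5e-09)^2) J, divided by 1.602e-19 J/eV
dE = 0.4712 eV
Total band gap = E_g(bulk) + dE = 2.6 + 0.4712 = 3.0712 eV

3.0712


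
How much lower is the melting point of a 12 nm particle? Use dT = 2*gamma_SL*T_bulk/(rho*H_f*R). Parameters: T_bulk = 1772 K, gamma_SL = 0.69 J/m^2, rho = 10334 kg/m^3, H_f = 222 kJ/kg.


Radius R = 12/2 = 6 nm = 6e-09 m
Convert H_f = 222 kJ/kg = 222000 J/kg
dT = 2 * gamma_SL * T_bulk / (rho * H_f * R)
dT = 2 * 0.69 * 1772 / (10334 * 222000 * 6e-09)
dT = 177.7 K

177.7


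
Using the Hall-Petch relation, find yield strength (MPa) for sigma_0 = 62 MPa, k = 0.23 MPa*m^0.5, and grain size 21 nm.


d = 21 nm = 2.1e-08 m
sqrt(d) = 0.0001449138
Hall-Petch contribution = k / sqrt(d) = 0.23 / 0.0001449138 = 1587.2 MPa
sigma = sigma_0 + k/sqrt(d) = 62 + 1587.2 = 1649.2 MPa

1649.2


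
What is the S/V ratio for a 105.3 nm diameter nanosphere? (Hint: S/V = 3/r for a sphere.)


Radius r = 105.3/2 = 52.65 nm
S/V = 3 / r = 3 / 52.65
S/V = 0.057 nm^-1

0.057


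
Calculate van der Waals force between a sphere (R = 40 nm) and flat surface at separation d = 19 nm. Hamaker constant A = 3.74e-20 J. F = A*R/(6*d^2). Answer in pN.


Convert to SI: R = 40 nm = 4e-08 m, d = 19 nm = 1.9e-08 m
F = A * R / (6 * d^2)
F = 3.74e-20 * 4e-08 / (6 * (1.9e-08)^2)
F = 6.90674e-13 N = 0.691 pN

0.691


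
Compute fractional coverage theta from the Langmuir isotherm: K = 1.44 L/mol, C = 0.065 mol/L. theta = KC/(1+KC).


Langmuir isotherm: theta = K*C / (1 + K*C)
K*C = 1.44 * 0.065 = 0.0936
theta = 0.0936 / (1 + 0.0936) = 0.0936 / 1.0936
theta = 0.0856

0.0856


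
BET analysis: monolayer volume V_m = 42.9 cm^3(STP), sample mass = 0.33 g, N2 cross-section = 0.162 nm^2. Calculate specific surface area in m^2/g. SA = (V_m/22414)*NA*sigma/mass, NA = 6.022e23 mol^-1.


Number of moles in monolayer = V_m / 22414 = 42.9 / 22414 = 0.00191398
Number of molecules = moles * NA = 0.00191398 * 6.022e23
SA = molecules * sigma / mass
SA = (42.9 / 22414) * 6.022e23 * 0.162e-18 / 0.33
SA = 565.8 m^2/g

565.8


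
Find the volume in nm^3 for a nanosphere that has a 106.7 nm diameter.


Radius r = 106.7/2 = 53.35 nm
Volume V = (4/3) * pi * r^3
V = (4/3) * pi * (53.35)^3
V = 636050.91 nm^3

636050.91


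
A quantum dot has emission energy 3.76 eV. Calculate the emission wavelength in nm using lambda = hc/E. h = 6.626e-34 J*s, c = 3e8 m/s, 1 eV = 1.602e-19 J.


Convert energy: E = 3.76 eV = 3.76 * 1.602e-19 = 6.02352e-19 J
lambda = h*c / E = 6.626e-34 * 3e8 / 6.02352e-19
lambda = 3.30006e-07 m = 330.0 nm

330.0


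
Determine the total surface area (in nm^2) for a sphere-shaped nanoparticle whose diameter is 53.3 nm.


Radius r = 53.3/2 = 26.65 nm
Surface area SA = 4 * pi * r^2
SA = 4 * pi * (26.65)^2
SA = 8924.92 nm^2

8924.92
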